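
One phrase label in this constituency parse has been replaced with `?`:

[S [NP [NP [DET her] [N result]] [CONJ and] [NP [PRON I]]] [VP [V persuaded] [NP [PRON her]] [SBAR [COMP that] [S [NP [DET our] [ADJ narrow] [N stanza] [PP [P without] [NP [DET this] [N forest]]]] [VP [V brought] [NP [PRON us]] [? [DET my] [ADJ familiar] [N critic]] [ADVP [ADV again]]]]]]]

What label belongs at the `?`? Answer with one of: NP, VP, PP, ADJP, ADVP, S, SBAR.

Looking at what the `?` directly dominates — DET 'my', ADJ 'familiar', N 'critic' — this is a noun phrase (NP).

NP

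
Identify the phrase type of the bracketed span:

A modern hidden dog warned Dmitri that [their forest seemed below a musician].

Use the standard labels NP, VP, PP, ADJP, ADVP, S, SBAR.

S

"seemed" is the head of the bracketed span, so the span is a clause: S.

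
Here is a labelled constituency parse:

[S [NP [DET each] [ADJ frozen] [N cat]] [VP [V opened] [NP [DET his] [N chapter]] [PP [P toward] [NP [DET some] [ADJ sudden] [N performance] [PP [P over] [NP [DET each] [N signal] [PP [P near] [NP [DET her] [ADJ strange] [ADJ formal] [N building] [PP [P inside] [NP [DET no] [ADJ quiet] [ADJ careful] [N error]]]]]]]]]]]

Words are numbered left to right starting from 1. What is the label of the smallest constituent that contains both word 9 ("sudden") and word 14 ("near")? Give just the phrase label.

Word 9 lies under S → VP → PP → NP → ADJ; word 14 lies under S → VP → PP → NP → PP → NP → PP → P. The lowest shared node is the NP.

NP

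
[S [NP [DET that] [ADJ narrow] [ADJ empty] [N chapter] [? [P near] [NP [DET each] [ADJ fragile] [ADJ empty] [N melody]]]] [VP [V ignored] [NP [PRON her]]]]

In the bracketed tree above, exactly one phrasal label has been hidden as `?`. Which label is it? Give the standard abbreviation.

The `?` node immediately contains: P 'near', NP. That is the internal structure of a prepositional phrase, so the label is PP.

PP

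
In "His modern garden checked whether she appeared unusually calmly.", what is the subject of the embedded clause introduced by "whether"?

she

The subject of the embedded clause introduced by "whether" is the NP immediately before the verb "appeared": "she".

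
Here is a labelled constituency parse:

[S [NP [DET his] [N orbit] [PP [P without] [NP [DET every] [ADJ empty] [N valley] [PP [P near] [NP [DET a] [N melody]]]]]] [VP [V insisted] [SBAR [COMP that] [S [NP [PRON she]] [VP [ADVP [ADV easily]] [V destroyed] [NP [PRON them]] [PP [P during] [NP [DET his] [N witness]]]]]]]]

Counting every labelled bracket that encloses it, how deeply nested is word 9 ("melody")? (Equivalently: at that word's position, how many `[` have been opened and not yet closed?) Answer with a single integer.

7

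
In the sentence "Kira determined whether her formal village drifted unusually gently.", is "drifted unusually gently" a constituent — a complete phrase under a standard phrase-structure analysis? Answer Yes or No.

"drifted unusually gently" is exactly the verb phrase [VP drifted unusually gently], a complete constituent.

Yes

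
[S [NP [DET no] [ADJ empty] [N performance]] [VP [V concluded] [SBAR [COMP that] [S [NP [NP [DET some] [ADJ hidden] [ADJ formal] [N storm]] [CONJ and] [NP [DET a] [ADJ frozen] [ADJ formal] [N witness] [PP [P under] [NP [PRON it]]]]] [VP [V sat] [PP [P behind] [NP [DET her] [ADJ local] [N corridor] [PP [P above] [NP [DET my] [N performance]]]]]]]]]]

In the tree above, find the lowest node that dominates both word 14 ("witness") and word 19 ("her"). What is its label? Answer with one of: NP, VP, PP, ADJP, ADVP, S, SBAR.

S

Word 14 lies under S → VP → SBAR → S → NP → NP → N; word 19 lies under S → VP → SBAR → S → VP → PP → NP → DET. The lowest shared node is the S.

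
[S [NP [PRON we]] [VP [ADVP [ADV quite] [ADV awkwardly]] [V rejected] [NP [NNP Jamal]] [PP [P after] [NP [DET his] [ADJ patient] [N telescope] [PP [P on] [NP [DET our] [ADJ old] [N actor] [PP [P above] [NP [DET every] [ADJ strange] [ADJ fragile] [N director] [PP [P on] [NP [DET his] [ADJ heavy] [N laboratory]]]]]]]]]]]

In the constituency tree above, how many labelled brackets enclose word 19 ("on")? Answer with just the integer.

The word sits inside P, which is inside PP, inside NP, inside PP, inside NP, inside PP, inside NP, inside PP, inside VP, inside S — 10 brackets in all.

10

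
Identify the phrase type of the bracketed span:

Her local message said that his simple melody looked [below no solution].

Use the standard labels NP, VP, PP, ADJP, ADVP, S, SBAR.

The span is built around the preposition "below" — a prepositional phrase (PP).

PP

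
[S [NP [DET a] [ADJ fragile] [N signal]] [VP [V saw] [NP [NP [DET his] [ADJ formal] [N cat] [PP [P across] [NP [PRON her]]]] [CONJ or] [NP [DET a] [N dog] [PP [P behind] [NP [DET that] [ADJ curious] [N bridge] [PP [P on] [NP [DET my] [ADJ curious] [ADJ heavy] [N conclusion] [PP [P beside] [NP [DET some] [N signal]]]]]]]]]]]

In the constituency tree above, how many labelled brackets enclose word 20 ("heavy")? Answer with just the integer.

9

Path from the root down to the word: S → VP → NP → NP → PP → NP → PP → NP → ADJ. That is 9 enclosing brackets.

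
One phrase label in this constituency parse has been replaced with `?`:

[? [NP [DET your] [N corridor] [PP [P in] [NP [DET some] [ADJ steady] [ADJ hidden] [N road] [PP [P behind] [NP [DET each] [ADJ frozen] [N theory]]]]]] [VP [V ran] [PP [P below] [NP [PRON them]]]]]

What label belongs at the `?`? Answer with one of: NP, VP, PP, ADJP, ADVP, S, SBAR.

S

A constituent whose immediate children are NP, VP is a clause: S.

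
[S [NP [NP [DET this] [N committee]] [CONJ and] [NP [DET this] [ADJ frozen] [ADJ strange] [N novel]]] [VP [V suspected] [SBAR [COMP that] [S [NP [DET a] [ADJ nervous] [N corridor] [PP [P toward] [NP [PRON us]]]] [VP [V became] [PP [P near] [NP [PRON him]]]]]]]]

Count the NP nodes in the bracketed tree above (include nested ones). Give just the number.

6

The NP constituents are: [NP this committee and this frozen strange novel]; [NP this committee]; [NP this frozen strange novel]; [NP a nervous corridor toward us]; [NP us]; [NP him]. Total: 6.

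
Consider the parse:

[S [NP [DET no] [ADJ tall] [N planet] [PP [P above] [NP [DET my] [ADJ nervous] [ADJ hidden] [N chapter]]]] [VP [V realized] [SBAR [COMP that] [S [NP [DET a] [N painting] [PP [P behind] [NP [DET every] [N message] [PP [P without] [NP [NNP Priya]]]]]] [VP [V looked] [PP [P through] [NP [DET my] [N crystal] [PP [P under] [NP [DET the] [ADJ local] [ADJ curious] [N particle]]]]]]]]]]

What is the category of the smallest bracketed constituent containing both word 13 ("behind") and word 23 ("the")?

The smallest bracket enclosing both words is [S a painting behind every message without Priya looked through my crystal under the local curious particle], so the label is S.

S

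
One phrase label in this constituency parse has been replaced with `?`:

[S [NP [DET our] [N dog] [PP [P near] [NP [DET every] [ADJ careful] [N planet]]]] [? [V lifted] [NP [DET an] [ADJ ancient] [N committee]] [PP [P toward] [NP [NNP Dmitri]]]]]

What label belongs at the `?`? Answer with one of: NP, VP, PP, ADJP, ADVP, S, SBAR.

Looking at what the `?` directly dominates — V 'lifted', NP, PP — this is a verb phrase (VP).

VP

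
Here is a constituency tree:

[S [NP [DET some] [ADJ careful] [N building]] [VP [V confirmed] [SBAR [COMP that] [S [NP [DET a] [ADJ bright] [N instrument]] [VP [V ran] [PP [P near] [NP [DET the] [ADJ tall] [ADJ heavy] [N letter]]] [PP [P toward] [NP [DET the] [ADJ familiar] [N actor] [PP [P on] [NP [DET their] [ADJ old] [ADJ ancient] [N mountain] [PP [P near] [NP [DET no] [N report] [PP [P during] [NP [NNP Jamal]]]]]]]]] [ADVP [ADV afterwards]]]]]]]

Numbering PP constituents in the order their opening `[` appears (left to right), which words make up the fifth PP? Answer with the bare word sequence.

during Jamal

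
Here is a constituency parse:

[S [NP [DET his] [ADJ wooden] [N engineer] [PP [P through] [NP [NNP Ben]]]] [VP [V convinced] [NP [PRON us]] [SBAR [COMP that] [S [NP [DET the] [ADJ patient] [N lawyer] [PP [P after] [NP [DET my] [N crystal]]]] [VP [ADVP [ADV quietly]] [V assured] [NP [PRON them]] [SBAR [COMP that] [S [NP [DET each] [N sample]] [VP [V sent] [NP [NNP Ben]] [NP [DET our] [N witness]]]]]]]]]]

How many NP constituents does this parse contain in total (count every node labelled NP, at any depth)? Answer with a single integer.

The NP constituents are: [NP his wooden engineer through Ben]; [NP Ben]; [NP us]; [NP the patient lawyer after my crystal]; [NP my crystal]; [NP them] …. Total: 9.

9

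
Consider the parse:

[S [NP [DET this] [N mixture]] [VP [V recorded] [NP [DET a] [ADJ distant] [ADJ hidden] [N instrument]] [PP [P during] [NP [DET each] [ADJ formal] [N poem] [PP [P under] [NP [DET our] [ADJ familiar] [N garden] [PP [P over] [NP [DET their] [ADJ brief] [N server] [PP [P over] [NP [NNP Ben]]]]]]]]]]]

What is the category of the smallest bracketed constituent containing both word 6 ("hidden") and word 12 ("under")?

The smallest bracket enclosing both words is [VP recorded a distant hidden instrument during each formal poem under our familiar garden over their brief server over Ben], so the label is VP.

VP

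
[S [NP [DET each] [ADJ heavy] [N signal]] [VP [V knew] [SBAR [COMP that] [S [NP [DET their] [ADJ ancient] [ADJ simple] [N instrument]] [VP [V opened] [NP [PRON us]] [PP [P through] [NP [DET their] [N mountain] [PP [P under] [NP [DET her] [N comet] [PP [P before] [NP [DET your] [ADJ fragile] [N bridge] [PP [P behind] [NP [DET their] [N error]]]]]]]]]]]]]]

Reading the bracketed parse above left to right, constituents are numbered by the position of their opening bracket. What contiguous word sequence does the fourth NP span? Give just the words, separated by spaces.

their mountain under her comet before your fragile bridge behind their error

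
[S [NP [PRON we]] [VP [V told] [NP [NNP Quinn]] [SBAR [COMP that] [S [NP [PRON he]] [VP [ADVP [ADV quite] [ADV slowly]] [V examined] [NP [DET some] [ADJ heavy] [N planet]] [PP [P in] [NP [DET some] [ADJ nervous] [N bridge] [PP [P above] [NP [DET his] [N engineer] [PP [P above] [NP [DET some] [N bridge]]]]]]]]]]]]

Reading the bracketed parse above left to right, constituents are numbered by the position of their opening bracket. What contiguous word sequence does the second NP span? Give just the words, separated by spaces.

Quinn

Opening `[NP` markers occur at word positions 1, 3, 5, 9, 13, 17, 20; the second of these opens the constituent [NP Quinn].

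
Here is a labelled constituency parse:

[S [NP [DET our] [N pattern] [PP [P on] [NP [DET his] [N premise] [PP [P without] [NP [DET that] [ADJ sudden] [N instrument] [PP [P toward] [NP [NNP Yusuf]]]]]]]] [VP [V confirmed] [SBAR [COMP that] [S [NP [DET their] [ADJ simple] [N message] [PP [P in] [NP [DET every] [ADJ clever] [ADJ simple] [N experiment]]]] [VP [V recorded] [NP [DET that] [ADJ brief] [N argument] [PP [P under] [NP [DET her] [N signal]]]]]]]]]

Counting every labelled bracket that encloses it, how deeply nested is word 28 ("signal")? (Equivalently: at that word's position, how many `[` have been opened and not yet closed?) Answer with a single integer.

Counting open brackets not yet closed at "signal": [S [VP [SBAR [S [VP [NP [PP [NP [N = 9.

9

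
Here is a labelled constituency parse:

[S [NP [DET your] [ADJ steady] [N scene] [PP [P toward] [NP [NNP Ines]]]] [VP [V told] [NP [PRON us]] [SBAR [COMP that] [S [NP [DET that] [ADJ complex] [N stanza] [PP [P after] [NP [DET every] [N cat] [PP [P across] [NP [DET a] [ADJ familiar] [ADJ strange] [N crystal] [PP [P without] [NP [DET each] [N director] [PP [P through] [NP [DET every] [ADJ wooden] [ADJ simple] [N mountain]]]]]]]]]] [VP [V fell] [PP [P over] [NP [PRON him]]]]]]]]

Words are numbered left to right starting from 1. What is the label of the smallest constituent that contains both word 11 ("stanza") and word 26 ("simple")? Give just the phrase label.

NP

Both words fall inside [NP that complex stanza after every cat across a familiar strange crystal without each director through every wooden simple mountain] (words 9–27), and no smaller constituent contains them both. Label: NP.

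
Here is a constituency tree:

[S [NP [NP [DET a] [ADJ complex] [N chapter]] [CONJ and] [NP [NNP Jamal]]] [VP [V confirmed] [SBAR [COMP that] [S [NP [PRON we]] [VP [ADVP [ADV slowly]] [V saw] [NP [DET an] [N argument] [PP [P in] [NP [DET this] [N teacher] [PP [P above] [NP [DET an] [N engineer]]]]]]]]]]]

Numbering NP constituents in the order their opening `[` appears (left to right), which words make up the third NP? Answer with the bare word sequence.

Jamal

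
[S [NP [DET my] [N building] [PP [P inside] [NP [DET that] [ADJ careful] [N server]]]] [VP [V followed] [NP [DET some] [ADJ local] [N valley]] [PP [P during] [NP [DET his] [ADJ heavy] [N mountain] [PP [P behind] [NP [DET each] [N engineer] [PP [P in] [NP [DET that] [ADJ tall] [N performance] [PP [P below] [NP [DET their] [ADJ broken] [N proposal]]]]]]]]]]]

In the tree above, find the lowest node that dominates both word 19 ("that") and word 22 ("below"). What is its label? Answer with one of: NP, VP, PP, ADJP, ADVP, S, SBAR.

NP

Word 19 lies under S → VP → PP → NP → PP → NP → PP → NP → DET; word 22 lies under S → VP → PP → NP → PP → NP → PP → NP → PP → P. The lowest shared node is the NP.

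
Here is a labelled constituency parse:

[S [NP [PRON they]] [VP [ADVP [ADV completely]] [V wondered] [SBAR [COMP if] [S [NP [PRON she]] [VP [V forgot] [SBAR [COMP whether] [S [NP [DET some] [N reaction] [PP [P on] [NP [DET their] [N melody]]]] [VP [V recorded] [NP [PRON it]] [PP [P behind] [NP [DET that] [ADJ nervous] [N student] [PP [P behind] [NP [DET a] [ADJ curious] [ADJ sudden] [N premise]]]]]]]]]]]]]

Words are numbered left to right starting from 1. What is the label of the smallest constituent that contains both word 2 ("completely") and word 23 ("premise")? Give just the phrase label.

VP

The smallest bracket enclosing both words is [VP completely wondered if she forgot whether some reaction on their melody recorded it behind that nervous student behind a curious sudden premise], so the label is VP.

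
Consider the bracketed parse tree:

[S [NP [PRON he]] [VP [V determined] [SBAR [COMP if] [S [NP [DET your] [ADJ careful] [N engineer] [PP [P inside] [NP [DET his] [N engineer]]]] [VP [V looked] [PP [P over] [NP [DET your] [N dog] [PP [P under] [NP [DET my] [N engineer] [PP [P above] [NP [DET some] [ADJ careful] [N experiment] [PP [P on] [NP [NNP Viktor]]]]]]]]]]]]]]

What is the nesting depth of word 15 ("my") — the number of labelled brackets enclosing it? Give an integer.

10

Counting open brackets not yet closed at "my": [S [VP [SBAR [S [VP [PP [NP [PP [NP [DET = 10.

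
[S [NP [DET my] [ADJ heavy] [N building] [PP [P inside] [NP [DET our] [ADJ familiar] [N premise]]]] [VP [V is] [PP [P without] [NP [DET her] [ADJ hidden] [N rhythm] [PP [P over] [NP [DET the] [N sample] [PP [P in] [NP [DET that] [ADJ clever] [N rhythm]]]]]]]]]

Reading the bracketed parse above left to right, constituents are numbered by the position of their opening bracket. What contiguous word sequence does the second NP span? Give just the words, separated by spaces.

The NP opening brackets appear, in order, over: "my heavy building inside our familiar premise"; "our familiar premise"; "her hidden rhythm over the sample in that clever rhythm"; "the sample in that clever rhythm"; "that clever rhythm". The second one spans "our familiar premise".

our familiar premise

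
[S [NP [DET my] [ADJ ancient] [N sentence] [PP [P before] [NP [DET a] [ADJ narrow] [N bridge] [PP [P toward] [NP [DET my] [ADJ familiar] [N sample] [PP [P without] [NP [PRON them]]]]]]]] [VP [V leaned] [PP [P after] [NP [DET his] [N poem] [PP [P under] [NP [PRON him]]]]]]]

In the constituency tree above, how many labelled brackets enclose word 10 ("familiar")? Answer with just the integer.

7

Counting open brackets not yet closed at "familiar": [S [NP [PP [NP [PP [NP [ADJ = 7.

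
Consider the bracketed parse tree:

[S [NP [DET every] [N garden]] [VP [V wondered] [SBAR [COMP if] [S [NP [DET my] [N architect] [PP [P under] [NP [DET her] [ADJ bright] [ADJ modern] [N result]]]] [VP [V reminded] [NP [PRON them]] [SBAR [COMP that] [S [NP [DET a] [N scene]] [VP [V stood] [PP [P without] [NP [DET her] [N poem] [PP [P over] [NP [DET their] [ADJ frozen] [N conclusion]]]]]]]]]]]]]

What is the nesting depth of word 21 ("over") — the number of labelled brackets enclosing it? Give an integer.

Counting open brackets not yet closed at "over": [S [VP [SBAR [S [VP [SBAR [S [VP [PP [NP [PP [P = 12.

12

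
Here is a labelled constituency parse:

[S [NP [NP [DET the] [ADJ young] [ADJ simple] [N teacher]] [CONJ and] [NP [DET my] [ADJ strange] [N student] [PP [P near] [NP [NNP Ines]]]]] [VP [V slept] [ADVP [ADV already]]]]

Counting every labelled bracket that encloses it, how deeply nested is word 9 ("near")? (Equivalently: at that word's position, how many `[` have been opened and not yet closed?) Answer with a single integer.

5

Path from the root down to the word: S → NP → NP → PP → P. That is 5 enclosing brackets.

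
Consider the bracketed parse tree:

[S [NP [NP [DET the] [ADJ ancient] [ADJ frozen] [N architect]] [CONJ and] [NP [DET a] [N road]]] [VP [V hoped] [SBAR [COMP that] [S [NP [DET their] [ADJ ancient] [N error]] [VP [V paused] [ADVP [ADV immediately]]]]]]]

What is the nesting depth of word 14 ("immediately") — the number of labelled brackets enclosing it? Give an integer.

Counting open brackets not yet closed at "immediately": [S [VP [SBAR [S [VP [ADVP [ADV = 7.

7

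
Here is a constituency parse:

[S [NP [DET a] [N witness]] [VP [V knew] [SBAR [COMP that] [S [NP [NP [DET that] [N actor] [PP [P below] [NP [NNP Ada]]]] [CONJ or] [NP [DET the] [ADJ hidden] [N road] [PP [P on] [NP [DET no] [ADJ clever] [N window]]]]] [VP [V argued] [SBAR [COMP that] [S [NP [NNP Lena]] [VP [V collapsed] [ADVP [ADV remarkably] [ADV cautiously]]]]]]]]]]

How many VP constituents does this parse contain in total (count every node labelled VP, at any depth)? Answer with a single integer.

Scanning left to right, an opening `[VP` appears at word positions 3, 17, 20 — 3 in total.

3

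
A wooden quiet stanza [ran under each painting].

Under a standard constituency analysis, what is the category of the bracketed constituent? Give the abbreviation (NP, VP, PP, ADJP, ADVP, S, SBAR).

VP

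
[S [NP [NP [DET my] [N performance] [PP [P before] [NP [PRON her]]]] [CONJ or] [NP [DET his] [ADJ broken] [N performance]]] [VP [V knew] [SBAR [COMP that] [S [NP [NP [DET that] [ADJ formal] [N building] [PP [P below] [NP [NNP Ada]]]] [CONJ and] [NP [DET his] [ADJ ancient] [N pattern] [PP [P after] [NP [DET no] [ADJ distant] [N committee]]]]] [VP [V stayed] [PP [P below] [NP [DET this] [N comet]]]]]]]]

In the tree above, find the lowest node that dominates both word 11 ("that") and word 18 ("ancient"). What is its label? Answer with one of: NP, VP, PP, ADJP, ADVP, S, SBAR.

NP

Both words fall inside [NP that formal building below Ada and his ancient pattern after no distant committee] (words 11–23), and no smaller constituent contains them both. Label: NP.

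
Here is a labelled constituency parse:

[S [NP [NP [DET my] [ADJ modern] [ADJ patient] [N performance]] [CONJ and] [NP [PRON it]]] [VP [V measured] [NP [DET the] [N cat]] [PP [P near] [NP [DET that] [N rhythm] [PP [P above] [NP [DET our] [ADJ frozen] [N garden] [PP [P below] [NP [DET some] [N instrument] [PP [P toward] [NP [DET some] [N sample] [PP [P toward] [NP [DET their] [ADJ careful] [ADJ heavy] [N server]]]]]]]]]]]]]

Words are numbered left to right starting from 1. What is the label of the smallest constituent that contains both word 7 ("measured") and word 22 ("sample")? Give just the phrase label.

Both words fall inside [VP measured the cat near that rhythm above our frozen garden below some instrument toward some sample toward their careful heavy server] (words 7–27), and no smaller constituent contains them both. Label: VP.

VP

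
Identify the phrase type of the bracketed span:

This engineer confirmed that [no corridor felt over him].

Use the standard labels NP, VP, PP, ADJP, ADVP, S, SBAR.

"felt" is the head of the bracketed span, so the span is a clause: S.

S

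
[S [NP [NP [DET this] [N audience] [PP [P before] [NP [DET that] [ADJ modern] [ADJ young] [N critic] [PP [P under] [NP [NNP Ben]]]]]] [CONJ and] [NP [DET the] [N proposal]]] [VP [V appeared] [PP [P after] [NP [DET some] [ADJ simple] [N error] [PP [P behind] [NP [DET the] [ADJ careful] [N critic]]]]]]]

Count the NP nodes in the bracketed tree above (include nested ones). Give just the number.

7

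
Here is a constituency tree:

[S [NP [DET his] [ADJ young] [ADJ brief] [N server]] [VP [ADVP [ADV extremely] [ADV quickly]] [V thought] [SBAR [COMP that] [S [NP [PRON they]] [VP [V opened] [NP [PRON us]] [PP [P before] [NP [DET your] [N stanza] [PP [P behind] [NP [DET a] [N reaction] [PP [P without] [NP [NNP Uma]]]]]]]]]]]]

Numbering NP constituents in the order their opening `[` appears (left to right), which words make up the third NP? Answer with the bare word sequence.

In left-to-right order the NP constituents are "his young brief server"; "they"; "us"; "your stanza behind a reaction without Uma"; "a reaction without Uma"; "Uma". Number 3 is "us".

us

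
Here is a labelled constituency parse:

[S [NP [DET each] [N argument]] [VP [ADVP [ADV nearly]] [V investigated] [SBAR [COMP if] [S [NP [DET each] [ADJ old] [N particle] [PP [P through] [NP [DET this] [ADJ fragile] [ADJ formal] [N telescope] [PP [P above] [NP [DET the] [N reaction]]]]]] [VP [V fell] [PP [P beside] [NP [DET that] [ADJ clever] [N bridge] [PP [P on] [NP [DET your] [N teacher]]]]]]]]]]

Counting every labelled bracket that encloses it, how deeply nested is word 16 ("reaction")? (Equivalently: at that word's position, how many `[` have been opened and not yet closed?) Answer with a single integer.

Path from the root down to the word: S → VP → SBAR → S → NP → PP → NP → PP → NP → N. That is 10 enclosing brackets.

10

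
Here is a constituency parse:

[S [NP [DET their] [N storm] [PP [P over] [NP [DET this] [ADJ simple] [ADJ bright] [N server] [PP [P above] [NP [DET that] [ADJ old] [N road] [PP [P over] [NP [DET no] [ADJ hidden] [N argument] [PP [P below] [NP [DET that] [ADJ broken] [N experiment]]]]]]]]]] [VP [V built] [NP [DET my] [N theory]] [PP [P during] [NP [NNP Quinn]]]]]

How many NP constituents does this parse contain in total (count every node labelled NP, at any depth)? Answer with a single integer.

7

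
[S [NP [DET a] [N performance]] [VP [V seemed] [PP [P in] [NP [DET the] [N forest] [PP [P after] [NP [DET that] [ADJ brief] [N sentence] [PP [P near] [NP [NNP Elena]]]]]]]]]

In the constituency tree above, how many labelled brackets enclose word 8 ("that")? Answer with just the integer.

7

The word sits inside DET, which is inside NP, inside PP, inside NP, inside PP, inside VP, inside S — 7 brackets in all.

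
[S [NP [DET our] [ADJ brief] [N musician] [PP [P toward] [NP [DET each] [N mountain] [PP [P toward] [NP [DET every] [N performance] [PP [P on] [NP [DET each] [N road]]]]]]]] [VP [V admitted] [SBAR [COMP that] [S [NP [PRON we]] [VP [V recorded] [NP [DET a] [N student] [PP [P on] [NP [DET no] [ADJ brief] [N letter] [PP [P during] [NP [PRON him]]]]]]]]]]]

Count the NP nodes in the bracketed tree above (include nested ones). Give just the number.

The NP constituents are: [NP our brief musician toward each mountain toward every performance on each road]; [NP each mountain toward every performance on each road]; [NP every performance on each road]; [NP each road]; [NP we]; [NP a student on no brief letter during him] …. Total: 8.

8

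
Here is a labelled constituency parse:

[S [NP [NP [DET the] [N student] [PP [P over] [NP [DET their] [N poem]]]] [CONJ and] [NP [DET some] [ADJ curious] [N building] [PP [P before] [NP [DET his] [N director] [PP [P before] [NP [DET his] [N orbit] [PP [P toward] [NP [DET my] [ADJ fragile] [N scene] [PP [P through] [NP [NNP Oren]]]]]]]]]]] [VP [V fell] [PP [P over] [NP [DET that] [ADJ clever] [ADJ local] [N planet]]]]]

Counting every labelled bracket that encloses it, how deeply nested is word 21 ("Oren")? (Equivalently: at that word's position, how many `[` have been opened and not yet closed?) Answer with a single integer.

12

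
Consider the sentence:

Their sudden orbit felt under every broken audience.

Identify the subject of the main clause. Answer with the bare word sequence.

The subject of the main clause is the NP immediately before the verb "felt": "their sudden orbit".

their sudden orbit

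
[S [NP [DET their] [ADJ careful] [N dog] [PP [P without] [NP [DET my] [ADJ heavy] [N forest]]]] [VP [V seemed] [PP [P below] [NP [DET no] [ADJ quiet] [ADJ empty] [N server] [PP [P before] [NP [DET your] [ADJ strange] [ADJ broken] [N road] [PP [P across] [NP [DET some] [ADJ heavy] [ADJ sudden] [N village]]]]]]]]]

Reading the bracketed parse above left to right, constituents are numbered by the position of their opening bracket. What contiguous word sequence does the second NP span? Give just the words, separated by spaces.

In left-to-right order the NP constituents are "their careful dog without my heavy forest"; "my heavy forest"; "no quiet empty server before your strange broken road across some heavy sudden village"; "your strange broken road across some heavy sudden village"; "some heavy sudden village". Number 2 is "my heavy forest".

my heavy forest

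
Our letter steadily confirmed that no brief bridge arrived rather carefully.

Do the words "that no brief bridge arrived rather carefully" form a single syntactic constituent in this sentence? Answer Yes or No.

Yes

These words form the whole subordinate clause headed by "that", so yes — one constituent.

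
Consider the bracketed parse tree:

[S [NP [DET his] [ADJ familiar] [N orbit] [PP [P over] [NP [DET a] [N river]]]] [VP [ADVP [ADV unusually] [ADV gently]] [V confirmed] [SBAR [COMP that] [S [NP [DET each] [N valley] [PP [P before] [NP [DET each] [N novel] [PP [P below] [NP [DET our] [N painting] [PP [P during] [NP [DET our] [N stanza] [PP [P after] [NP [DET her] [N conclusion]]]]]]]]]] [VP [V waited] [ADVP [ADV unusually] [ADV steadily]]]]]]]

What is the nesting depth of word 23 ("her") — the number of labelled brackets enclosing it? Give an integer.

The word sits inside DET, which is inside NP, inside PP, inside NP, inside PP, inside NP, inside PP, inside NP, inside PP, inside NP, inside S, inside SBAR, inside VP, inside S — 14 brackets in all.

14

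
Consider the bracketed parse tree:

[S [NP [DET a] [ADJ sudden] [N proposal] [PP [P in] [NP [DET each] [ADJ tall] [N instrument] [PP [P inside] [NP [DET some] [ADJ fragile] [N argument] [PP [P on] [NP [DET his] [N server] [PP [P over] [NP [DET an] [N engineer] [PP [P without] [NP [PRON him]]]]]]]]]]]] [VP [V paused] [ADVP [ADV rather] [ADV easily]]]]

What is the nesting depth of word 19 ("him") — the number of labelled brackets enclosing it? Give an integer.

13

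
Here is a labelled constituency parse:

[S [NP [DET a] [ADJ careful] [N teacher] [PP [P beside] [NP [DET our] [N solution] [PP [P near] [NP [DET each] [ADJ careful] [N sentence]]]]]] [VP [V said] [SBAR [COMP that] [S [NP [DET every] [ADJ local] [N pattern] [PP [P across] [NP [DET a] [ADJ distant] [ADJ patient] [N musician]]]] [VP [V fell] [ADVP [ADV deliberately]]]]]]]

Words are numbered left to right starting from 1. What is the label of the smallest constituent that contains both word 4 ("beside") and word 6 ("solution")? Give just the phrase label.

Word 4 lies under S → NP → PP → P; word 6 lies under S → NP → PP → NP → N. The lowest shared node is the PP.

PP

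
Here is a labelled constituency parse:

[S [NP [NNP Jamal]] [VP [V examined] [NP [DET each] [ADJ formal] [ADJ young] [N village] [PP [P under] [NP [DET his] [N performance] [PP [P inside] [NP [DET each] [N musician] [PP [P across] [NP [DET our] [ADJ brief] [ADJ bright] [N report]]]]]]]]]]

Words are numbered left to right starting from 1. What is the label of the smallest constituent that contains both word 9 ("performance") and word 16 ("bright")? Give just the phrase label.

Both words fall inside [NP his performance inside each musician across our brief bright report] (words 8–17), and no smaller constituent contains them both. Label: NP.

NP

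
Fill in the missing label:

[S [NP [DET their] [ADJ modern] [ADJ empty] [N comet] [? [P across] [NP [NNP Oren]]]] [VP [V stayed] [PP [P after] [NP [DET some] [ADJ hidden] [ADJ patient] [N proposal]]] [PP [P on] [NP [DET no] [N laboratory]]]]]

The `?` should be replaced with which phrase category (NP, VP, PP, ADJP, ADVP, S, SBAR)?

PP

The `?` node immediately contains: P 'across', NP. That is the internal structure of a prepositional phrase, so the label is PP.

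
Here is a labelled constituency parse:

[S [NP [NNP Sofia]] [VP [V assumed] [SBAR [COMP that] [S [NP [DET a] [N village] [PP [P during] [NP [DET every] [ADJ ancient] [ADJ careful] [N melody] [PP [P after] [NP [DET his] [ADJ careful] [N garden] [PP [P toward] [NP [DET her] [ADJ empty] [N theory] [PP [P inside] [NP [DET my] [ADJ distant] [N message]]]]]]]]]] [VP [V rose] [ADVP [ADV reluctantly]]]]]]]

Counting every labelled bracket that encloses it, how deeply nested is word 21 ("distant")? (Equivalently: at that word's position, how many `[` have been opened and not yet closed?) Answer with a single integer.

The word sits inside ADJ, which is inside NP, inside PP, inside NP, inside PP, inside NP, inside PP, inside NP, inside PP, inside NP, inside S, inside SBAR, inside VP, inside S — 14 brackets in all.

14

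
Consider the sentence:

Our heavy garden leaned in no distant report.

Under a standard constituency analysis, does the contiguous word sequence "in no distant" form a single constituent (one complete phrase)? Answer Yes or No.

No

"in" belongs to the preposition "in" while "distant" belongs to the noun phrase "no distant report"; a span that runs across that boundary is not a single phrase.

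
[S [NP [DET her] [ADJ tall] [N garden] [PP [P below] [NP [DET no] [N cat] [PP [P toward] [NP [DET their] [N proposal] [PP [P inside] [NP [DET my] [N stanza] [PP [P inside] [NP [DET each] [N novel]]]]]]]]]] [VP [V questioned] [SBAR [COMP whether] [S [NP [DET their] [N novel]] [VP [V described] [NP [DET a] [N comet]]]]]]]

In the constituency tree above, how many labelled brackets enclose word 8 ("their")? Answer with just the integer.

Counting open brackets not yet closed at "their": [S [NP [PP [NP [PP [NP [DET = 7.

7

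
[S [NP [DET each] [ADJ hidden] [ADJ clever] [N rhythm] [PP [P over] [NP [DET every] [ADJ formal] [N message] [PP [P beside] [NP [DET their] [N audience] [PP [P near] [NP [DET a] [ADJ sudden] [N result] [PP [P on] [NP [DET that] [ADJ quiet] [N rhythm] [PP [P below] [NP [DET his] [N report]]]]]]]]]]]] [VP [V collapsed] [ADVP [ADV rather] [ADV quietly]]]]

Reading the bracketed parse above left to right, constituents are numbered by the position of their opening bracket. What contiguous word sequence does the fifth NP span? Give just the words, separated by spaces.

In left-to-right order the NP constituents are "each hidden clever rhythm over every formal message beside their audience near a sudden result on that quiet rhythm below his report"; "every formal message beside their audience near a sudden result on that quiet rhythm below his report"; "their audience near a sudden result on that quiet rhythm below his report"; "a sudden result on that quiet rhythm below his report"; "that quiet rhythm below his report"; "his report". Number 5 is "that quiet rhythm below his report".

that quiet rhythm below his report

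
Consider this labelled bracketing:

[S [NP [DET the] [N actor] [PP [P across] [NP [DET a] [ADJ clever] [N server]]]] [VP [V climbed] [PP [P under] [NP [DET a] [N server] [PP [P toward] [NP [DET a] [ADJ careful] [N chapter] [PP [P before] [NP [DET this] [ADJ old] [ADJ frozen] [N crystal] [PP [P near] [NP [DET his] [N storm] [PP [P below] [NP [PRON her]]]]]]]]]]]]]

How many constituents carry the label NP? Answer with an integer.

7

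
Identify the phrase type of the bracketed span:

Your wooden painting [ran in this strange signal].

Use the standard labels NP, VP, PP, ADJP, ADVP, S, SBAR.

VP

"ran" is the head of the bracketed span, so the span is a verb phrase: VP.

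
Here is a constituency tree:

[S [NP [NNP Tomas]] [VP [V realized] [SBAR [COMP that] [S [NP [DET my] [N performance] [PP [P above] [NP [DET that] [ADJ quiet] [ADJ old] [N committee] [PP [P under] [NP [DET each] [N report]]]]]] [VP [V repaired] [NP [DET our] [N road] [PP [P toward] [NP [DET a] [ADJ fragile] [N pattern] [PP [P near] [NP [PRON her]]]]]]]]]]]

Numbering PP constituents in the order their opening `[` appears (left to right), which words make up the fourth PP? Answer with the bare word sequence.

near her

In left-to-right order the PP constituents are "above that quiet old committee under each report"; "under each report"; "toward a fragile pattern near her"; "near her". Number 4 is "near her".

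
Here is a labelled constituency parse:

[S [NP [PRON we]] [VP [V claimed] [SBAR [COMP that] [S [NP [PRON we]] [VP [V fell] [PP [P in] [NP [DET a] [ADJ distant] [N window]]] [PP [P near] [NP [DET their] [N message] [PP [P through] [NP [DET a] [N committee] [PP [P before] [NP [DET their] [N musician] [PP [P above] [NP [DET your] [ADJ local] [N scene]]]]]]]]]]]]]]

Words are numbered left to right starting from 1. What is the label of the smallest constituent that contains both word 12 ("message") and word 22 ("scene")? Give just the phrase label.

Both words fall inside [NP their message through a committee before their musician above your local scene] (words 11–22), and no smaller constituent contains them both. Label: NP.

NP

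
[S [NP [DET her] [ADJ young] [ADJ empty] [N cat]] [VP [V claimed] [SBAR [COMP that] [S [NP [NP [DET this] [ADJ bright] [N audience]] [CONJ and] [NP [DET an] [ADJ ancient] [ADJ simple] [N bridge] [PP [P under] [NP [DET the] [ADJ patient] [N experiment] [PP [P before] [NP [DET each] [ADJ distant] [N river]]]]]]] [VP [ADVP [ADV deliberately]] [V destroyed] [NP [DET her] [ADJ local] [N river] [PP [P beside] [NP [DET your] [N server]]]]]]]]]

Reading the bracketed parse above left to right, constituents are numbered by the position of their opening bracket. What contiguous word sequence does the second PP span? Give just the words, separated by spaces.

before each distant river

In left-to-right order the PP constituents are "under the patient experiment before each distant river"; "before each distant river"; "beside your server". Number 2 is "before each distant river".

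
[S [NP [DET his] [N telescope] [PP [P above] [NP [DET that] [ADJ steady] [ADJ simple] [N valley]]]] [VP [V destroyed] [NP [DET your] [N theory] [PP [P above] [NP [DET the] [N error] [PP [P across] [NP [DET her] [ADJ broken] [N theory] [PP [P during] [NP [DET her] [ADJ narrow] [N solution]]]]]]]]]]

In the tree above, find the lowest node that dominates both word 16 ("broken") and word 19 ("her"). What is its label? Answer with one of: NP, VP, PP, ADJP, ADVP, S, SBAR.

Word 16 lies under S → VP → NP → PP → NP → PP → NP → ADJ; word 19 lies under S → VP → NP → PP → NP → PP → NP → PP → NP → DET. The lowest shared node is the NP.

NP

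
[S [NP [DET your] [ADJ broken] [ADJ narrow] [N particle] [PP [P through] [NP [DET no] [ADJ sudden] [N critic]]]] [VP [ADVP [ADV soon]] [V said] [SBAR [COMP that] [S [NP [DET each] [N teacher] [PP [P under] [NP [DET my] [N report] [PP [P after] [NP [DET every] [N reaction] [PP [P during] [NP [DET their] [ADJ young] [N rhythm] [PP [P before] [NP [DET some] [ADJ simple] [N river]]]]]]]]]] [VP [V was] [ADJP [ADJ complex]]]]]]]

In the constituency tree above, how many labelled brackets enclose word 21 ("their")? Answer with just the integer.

Counting open brackets not yet closed at "their": [S [VP [SBAR [S [NP [PP [NP [PP [NP [PP [NP [DET = 12.

12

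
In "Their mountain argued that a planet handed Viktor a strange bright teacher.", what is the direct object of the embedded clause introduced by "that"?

a strange bright teacher

Within the embedded clause introduced by "that", the direct object of "handed" is "a strange bright teacher".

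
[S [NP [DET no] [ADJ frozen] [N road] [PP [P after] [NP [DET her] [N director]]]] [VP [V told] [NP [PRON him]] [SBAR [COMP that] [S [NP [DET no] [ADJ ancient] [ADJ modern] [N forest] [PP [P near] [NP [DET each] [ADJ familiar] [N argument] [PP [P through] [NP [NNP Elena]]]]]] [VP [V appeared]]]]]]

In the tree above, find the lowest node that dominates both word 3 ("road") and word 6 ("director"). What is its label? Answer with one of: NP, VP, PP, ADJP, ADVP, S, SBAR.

Word 3 lies under S → NP → N; word 6 lies under S → NP → PP → NP → N. The lowest shared node is the NP.

NP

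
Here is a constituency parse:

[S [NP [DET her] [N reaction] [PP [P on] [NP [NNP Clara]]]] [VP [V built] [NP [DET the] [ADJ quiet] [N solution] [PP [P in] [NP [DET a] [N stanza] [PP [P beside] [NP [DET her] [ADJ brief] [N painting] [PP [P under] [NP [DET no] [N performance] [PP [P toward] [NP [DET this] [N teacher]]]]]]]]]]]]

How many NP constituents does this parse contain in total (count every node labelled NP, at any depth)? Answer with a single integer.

Scanning left to right, an opening `[NP` appears at word positions 1, 4, 6, 10, 13, 17, 20 — 7 in total.

7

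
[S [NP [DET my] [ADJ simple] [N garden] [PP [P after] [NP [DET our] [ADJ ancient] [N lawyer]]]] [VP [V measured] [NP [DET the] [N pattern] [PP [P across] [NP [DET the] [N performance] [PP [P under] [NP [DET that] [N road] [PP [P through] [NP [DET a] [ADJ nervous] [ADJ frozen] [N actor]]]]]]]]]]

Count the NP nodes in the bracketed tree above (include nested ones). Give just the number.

Listing each NP by its span: [NP my simple garden after our ancient lawyer]; [NP our ancient lawyer]; [NP the pattern across the performance under that road through a nervous frozen actor]; [NP the performance under that road through a nervous frozen actor]; [NP that road through a nervous frozen actor]; [NP a nervous frozen actor] — that makes 6.

6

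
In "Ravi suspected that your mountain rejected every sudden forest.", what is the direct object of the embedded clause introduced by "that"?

The verb of the embedded clause introduced by "that" is "rejected"; its direct object is the NP "every sudden forest".

every sudden forest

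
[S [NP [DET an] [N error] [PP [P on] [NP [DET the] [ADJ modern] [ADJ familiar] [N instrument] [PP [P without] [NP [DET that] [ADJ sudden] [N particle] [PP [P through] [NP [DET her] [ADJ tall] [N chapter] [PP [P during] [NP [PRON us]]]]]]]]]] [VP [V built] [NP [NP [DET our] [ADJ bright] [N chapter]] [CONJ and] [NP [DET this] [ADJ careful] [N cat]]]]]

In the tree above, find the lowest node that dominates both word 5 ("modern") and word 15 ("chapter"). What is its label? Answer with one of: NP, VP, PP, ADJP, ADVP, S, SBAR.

NP

Word 5 lies under S → NP → PP → NP → ADJ; word 15 lies under S → NP → PP → NP → PP → NP → PP → NP → N. The lowest shared node is the NP.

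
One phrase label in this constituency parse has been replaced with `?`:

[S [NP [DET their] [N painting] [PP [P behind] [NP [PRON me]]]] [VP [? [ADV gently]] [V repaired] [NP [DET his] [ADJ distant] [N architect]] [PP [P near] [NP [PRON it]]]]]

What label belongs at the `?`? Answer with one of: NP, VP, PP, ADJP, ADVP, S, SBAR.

ADVP

The `?` node immediately contains: ADV 'gently'. That is the internal structure of an adverb phrase, so the label is ADVP.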